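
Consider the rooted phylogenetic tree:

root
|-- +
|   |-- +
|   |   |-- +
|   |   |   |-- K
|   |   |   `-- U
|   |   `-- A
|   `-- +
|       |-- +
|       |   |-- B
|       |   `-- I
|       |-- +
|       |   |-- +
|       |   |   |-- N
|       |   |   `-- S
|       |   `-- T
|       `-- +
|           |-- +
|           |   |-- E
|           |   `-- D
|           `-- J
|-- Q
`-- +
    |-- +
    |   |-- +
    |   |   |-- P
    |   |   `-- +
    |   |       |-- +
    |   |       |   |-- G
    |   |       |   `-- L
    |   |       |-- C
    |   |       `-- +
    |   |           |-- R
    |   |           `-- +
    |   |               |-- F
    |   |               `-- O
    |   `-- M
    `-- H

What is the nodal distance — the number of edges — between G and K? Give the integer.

10

The MRCA of G and K is the root of the tree.
From G up to that node: 6 branches. From K up to the same node: 4 branches. Total: 6 + 4 = 10.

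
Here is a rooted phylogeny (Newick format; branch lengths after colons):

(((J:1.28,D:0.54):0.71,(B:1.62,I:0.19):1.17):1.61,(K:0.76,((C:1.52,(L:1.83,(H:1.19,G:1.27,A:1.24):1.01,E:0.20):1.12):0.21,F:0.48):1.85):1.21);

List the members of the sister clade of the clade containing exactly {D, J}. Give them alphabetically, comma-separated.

B, I

The clade containing exactly {D, J} attaches to the tree at the node subtending ((J,D),(B,I)).
The other lineage descending from that same node — the sister group — is (B,I); its 2 tips in alphabetical order are the answer.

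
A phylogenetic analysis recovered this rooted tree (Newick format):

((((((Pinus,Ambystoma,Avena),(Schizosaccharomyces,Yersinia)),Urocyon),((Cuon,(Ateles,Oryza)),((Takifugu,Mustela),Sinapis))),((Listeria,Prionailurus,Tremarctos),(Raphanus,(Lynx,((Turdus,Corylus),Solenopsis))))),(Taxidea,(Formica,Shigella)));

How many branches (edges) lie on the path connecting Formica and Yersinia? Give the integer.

The MRCA of Formica and Yersinia is the root of the tree.
From Formica up to that node: 3 branches. From Yersinia up to the same node: 6 branches. Total: 3 + 6 = 9.

9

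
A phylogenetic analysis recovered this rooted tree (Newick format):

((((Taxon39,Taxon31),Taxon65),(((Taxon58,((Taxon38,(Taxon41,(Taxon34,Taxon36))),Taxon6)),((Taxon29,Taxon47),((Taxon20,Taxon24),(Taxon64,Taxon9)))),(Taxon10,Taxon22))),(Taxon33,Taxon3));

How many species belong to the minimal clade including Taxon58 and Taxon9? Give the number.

The MRCA of Taxon58 and Taxon9 is the node subtending ((Taxon58,((Taxon38,(Taxon41,(Taxon34,Taxon36))),Taxon6)),((Taxon29,Taxon47),((Taxon20,Taxon24),(Taxon64,Taxon9)))).
That clade contains 12 terminal taxa: Taxon20, Taxon24, Taxon29, Taxon34, Taxon36, Taxon38, Taxon41, Taxon47, Taxon58, Taxon6, Taxon64, Taxon9.

12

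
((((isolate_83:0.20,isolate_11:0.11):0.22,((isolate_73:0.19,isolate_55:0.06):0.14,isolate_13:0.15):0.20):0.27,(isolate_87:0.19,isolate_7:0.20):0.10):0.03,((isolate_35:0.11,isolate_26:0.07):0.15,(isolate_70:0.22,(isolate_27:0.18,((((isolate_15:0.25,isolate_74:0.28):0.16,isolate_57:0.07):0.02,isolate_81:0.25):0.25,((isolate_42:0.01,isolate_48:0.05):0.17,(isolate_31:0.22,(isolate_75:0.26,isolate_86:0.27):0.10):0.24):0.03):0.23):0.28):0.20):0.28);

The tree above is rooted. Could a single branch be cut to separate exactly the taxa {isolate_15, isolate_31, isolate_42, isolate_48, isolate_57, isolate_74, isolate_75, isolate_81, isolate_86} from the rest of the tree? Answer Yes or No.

The most recent common ancestor of these taxa subtends ((((isolate_15,isolate_74),isolate_57),isolate_81),((isolate_42,isolate_48),(isolate_31,(isolate_75,isolate_86)))).
That clade has exactly 9 tips — every listed taxon and nothing else — so the group is monophyletic.

Yes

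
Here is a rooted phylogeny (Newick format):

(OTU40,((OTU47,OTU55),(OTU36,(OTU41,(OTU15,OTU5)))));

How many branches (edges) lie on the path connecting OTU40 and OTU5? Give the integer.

The MRCA of OTU40 and OTU5 is the root of the tree.
From OTU40 up to that node: 1 branch. From OTU5 up to the same node: 5 branches. Total: 1 + 5 = 6.

6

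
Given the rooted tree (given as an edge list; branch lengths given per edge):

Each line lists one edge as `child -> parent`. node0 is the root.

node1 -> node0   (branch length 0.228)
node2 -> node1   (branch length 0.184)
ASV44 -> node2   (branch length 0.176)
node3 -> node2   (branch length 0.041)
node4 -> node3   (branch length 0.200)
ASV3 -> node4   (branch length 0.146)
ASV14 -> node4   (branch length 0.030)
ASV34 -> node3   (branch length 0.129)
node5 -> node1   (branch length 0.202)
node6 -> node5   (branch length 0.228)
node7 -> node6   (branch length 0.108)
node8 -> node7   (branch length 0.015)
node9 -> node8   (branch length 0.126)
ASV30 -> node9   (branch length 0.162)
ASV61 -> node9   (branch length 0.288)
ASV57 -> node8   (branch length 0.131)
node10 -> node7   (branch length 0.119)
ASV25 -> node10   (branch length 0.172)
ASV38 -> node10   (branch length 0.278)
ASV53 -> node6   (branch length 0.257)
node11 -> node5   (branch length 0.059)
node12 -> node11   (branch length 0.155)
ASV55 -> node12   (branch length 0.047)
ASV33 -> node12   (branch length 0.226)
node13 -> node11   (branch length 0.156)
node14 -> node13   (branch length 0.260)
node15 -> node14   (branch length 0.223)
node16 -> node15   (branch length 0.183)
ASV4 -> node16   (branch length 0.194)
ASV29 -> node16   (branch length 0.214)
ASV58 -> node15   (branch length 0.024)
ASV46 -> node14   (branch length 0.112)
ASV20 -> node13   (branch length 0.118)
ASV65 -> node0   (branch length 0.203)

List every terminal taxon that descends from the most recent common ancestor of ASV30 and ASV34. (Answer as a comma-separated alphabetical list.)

Tracing ASV30: it sits inside (ASV30,ASV61).
Tracing ASV34: it sits inside ((ASV3,ASV14),ASV34).
The smallest clade enclosing both is ((ASV44,((ASV3,ASV14),ASV34)),(((((ASV30,ASV61),ASV57),(ASV25,ASV38)),ASV53),((ASV55,ASV33),((((ASV4,ASV29),ASV58),ASV46),ASV20)))); the answer is its 17 terminal taxa in alphabetical order.

ASV14, ASV20, ASV25, ASV29, ASV3, ASV30, ASV33, ASV34, ASV38, ASV4, ASV44, ASV46, ASV53, ASV55, ASV57, ASV58, ASV61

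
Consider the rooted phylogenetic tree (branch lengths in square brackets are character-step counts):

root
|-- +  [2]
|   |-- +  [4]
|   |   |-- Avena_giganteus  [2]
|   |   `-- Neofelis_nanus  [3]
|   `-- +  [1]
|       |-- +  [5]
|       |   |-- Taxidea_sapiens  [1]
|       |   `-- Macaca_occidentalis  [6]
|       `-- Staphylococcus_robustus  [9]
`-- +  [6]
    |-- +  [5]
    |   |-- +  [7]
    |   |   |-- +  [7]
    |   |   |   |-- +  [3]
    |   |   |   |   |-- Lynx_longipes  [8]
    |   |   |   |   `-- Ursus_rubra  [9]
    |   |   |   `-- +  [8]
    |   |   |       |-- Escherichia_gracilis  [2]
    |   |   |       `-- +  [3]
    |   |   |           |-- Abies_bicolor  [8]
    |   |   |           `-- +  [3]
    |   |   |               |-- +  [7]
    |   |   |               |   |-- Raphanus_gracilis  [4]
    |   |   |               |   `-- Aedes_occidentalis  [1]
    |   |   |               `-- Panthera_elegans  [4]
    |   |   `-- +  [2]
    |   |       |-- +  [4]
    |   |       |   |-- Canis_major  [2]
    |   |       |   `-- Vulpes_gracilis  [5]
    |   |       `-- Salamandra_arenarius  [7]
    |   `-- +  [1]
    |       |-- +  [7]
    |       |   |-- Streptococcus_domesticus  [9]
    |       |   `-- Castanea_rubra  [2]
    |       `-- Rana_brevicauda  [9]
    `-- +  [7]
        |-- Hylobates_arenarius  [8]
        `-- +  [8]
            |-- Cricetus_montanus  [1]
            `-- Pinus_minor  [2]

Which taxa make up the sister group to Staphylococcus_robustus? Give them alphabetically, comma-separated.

Macaca_occidentalis, Taxidea_sapiens

Staphylococcus_robustus attaches to the tree at the node subtending ((Taxidea_sapiens,Macaca_occidentalis),Staphylococcus_robustus).
The other lineage descending from that same node — the sister group — is (Taxidea_sapiens,Macaca_occidentalis); its 2 tips in alphabetical order are the answer.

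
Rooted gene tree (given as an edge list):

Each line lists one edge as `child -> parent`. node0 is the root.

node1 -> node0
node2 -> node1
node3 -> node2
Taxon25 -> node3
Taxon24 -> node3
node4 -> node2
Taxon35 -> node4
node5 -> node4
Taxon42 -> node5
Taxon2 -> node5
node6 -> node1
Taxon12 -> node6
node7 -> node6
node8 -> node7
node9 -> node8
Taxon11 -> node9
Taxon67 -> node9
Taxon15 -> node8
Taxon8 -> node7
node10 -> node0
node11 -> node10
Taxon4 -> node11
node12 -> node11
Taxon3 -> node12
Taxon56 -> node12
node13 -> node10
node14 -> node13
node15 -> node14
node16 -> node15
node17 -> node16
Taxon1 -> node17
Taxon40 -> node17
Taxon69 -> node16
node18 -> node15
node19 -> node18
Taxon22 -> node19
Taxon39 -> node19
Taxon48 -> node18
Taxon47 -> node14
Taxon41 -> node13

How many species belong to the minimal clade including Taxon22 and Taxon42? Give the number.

The MRCA of Taxon22 and Taxon42 is the root, so the clade is the entire tree.
That clade contains 21 terminal taxa: Taxon1, Taxon11, Taxon12, Taxon15, Taxon2, Taxon22, Taxon24, Taxon25, Taxon3, Taxon35, Taxon39, Taxon4, Taxon40, Taxon41, Taxon42, Taxon47, Taxon48, Taxon56, Taxon67, Taxon69, Taxon8.

21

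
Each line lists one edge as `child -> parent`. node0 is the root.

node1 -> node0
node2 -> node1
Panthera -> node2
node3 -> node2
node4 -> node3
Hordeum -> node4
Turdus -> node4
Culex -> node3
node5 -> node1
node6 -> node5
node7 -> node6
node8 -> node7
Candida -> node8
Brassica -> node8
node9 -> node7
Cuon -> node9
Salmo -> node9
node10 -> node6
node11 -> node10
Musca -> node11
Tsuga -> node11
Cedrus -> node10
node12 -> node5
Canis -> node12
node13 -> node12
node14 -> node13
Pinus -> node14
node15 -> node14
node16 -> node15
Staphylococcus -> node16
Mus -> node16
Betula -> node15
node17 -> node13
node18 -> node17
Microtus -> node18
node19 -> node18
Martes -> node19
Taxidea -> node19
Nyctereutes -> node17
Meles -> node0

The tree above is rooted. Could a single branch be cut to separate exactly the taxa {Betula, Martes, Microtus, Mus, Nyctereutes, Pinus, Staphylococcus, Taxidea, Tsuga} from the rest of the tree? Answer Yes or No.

No

The MRCA of the listed taxa subtends ((((Candida,Brassica),(Cuon,Salmo)),((Musca,Tsuga),Cedrus)),(Canis,((Pinus,((Staphylococcus,Mus),Betula)),((Microtus,(Martes,Taxidea)),Nyctereutes)))).
That clade also contains Brassica, Candida, Canis, Cedrus, Cuon, Musca, Salmo, which are not in the proposed group, so the group is not monophyletic.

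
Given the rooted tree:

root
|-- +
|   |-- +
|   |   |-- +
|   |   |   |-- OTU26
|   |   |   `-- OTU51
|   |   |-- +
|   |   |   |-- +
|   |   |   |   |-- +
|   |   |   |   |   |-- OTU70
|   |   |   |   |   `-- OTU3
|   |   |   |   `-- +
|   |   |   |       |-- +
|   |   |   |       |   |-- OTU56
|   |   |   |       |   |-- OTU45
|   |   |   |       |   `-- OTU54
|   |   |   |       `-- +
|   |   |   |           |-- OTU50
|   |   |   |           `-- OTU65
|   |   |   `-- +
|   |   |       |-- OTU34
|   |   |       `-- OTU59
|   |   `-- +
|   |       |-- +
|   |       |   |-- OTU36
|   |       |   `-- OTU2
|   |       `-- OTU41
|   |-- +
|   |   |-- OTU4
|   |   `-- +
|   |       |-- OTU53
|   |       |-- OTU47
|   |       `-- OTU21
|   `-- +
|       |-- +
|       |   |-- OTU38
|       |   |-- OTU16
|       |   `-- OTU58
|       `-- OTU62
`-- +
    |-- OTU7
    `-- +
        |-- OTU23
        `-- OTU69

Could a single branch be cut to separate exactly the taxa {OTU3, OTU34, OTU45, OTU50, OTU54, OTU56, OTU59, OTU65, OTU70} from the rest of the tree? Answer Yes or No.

Yes

The most recent common ancestor of these taxa subtends (((OTU70,OTU3),((OTU56,OTU45,OTU54),(OTU50,OTU65))),(OTU34,OTU59)).
That clade has exactly 9 tips — every listed taxon and nothing else — so the group is monophyletic.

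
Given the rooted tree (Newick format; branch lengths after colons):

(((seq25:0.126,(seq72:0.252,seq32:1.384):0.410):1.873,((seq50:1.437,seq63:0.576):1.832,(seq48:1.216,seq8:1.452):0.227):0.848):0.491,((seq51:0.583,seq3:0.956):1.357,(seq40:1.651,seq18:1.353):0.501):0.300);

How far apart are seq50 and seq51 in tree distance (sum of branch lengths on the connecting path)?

6.848

The path runs seq50 → … → MRCA → … → seq51; the MRCA is the root of the tree.
Branch lengths along that path: 1.437 + 1.832 + 0.848 + 0.491 + 0.300 + 1.357 + 0.583 = 6.848.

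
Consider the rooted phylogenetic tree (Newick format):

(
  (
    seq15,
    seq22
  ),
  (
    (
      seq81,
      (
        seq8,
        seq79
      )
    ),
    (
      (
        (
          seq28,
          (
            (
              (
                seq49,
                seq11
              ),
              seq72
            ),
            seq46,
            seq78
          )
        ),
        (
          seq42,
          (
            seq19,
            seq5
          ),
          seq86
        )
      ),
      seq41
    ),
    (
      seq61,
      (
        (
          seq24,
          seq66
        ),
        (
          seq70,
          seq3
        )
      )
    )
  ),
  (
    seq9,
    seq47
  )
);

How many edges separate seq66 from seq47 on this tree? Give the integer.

7

The MRCA of seq66 and seq47 is the root of the tree.
From seq66 up to that node: 5 branches. From seq47 up to the same node: 2 branches. Total: 5 + 2 = 7.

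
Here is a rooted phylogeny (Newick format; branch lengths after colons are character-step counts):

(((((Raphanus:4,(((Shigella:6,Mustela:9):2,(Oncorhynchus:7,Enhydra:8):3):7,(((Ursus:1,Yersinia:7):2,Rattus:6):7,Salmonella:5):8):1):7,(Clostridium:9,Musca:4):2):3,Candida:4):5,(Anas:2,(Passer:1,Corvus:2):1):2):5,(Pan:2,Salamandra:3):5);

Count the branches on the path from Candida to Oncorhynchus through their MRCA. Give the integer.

The MRCA of Candida and Oncorhynchus is the node subtending (((Raphanus,(((Shigella,Mustela),(Oncorhynchus,Enhydra)),(((Ursus,Yersinia),Rattus),Salmonella))),(Clostridium,Musca)),Candida).
From Candida up to that node: 1 branch. From Oncorhynchus up to the same node: 6 branches. Total: 1 + 6 = 7.

7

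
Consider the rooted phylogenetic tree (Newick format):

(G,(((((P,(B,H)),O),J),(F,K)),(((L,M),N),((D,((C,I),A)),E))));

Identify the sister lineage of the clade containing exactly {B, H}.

P

The clade containing exactly {B, H} attaches to the tree at the node subtending (P,(B,H)).
The other lineage descending from that same node — the sister group — is the single tip P.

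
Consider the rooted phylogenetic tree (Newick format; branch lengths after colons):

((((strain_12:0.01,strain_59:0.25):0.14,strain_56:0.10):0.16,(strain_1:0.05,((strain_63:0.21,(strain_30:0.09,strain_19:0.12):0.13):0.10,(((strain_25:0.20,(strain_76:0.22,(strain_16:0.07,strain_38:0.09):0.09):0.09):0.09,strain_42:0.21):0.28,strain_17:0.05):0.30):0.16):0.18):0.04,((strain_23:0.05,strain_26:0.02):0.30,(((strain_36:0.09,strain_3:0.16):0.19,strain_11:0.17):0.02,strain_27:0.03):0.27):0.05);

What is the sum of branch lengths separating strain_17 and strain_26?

1.10

The path runs strain_17 → … → MRCA → … → strain_26; the MRCA is the root of the tree.
Branch lengths along that path: 0.05 + 0.30 + 0.16 + 0.18 + 0.04 + 0.05 + 0.30 + 0.02 = 1.10.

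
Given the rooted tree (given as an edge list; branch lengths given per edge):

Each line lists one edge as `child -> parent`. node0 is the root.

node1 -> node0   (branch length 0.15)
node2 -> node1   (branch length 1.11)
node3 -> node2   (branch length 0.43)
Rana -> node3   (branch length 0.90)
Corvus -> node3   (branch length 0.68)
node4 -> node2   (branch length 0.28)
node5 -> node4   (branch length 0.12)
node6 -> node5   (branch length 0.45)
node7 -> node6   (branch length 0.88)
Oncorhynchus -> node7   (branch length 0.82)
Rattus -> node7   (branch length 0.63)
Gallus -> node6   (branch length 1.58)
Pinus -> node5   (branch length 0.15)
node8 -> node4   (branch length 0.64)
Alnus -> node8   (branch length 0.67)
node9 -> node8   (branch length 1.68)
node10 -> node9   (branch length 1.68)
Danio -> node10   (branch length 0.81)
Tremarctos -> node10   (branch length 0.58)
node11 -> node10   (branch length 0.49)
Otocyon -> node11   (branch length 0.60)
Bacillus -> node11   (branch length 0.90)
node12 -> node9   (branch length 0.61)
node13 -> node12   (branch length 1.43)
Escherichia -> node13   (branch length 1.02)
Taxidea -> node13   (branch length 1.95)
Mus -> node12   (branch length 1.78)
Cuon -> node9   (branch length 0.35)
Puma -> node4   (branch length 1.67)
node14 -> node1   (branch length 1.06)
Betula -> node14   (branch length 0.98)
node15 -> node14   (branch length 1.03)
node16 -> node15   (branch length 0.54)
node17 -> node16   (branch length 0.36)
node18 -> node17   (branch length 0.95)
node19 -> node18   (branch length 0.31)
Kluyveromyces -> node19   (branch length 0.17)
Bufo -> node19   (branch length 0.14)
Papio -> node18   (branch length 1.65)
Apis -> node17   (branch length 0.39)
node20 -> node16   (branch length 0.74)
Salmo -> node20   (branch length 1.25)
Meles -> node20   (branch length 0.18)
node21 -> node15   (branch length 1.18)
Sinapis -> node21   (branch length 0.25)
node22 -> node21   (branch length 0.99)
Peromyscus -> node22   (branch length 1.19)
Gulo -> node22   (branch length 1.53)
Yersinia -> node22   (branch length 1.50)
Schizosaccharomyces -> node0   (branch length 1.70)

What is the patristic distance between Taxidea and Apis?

11.08

The path runs Taxidea → … → MRCA → … → Apis; the MRCA is the node subtending (((Rana,Corvus),((((Oncorhynchus,Rattus),Gallus),Pinus),(Alnus,((Danio,Tremarctos,(Otocyon,Bacillus)),((Escherichia,Taxidea),Mus),Cuon)),Puma)),(Betula,(((((Kluyveromyces,Bufo),Papio),Apis),(Salmo,Meles)),(Sinapis,(Peromyscus,Gulo,Yersinia))))).
Branch lengths along that path: 1.95 + 1.43 + 0.61 + 1.68 + 0.64 + 0.28 + 1.11 + 1.06 + 1.03 + 0.54 + 0.36 + 0.39 = 11.08.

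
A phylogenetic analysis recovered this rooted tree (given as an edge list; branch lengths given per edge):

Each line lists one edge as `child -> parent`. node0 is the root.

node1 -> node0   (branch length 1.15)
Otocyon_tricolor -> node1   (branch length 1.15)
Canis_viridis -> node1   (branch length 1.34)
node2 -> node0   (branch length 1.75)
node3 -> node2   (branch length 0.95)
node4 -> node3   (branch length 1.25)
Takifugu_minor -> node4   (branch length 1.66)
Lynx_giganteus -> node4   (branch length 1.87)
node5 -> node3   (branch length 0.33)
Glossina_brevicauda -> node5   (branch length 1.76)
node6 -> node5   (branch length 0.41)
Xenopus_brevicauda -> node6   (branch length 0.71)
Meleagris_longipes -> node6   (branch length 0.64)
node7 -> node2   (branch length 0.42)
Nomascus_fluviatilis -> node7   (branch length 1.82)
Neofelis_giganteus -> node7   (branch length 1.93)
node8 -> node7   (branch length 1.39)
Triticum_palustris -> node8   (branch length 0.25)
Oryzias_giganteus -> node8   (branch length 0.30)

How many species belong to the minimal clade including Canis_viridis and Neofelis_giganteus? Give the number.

The MRCA of Canis_viridis and Neofelis_giganteus is the root, so the clade is the entire tree.
That clade contains 11 terminal taxa: Canis_viridis, Glossina_brevicauda, Lynx_giganteus, Meleagris_longipes, Neofelis_giganteus, Nomascus_fluviatilis, Oryzias_giganteus, Otocyon_tricolor, Takifugu_minor, Triticum_palustris, Xenopus_brevicauda.

11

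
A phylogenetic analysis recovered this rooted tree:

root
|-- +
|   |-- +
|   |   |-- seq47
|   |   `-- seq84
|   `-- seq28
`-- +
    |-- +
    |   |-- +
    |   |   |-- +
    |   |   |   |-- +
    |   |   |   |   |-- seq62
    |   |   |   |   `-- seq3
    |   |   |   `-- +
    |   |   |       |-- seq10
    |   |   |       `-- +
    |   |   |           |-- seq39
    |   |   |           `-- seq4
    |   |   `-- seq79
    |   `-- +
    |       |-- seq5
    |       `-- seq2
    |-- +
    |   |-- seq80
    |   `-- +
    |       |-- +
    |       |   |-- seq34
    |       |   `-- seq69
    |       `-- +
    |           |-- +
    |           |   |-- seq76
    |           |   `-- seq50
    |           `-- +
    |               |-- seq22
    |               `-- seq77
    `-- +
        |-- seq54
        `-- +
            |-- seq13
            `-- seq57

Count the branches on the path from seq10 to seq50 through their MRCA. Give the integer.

10

The MRCA of seq10 and seq50 is the node subtending (((((seq62,seq3),(seq10,(seq39,seq4))),seq79),(seq5,seq2)),(seq80,((seq34,seq69),((seq76,seq50),(seq22,seq77)))),(seq54,(seq13,seq57))).
From seq10 up to that node: 5 branches. From seq50 up to the same node: 5 branches. Total: 5 + 5 = 10.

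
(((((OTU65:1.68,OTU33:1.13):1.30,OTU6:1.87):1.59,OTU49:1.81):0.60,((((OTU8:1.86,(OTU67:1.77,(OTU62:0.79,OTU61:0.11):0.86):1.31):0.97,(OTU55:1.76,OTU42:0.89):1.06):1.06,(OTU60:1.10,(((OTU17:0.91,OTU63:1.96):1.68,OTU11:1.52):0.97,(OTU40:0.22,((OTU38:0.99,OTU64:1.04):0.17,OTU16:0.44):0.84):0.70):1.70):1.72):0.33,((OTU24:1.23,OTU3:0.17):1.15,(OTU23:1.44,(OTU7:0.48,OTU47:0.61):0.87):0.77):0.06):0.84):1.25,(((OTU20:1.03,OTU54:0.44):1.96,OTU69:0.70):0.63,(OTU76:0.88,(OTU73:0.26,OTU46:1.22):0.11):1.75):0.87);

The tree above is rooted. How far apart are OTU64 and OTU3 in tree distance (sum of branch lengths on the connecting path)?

7.88

The path runs OTU64 → … → MRCA → … → OTU3; the MRCA is the node subtending ((((OTU8,(OTU67,(OTU62,OTU61))),(OTU55,OTU42)),(OTU60,(((OTU17,OTU63),OTU11),(OTU40,((OTU38,OTU64),OTU16))))),((OTU24,OTU3),(OTU23,(OTU7,OTU47)))).
Branch lengths along that path: 1.04 + 0.17 + 0.84 + 0.70 + 1.70 + 1.72 + 0.33 + 0.06 + 1.15 + 0.17 = 7.88.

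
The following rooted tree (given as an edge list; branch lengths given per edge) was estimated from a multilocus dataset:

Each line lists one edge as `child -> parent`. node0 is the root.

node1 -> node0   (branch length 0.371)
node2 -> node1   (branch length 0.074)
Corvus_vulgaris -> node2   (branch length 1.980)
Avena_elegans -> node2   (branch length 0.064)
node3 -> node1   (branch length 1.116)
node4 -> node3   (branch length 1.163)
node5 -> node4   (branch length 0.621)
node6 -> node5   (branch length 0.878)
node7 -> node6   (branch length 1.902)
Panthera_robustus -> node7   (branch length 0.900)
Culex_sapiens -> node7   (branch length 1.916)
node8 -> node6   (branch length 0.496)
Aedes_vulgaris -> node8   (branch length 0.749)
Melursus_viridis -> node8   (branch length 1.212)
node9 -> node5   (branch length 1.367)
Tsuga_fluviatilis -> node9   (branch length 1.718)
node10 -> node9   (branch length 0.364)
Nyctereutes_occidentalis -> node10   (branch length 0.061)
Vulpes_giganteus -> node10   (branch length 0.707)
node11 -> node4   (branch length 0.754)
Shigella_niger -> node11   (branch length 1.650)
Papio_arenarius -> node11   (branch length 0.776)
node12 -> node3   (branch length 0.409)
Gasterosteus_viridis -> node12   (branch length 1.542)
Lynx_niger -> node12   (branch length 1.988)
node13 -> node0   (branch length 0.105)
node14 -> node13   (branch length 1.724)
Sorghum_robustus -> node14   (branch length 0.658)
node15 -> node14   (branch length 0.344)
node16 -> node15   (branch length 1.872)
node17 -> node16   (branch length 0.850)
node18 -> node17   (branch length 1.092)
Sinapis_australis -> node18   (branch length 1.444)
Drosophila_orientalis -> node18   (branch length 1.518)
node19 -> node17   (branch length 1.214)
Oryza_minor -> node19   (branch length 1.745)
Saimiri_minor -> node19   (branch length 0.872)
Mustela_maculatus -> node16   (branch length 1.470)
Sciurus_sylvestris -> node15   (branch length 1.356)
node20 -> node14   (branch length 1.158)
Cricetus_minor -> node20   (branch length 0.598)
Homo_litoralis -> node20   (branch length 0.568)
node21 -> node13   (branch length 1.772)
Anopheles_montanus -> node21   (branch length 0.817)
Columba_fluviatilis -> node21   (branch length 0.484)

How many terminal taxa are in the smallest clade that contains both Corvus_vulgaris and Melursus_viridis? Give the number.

13

The MRCA of Corvus_vulgaris and Melursus_viridis is the node subtending ((Corvus_vulgaris,Avena_elegans),(((((Panthera_robustus,Culex_sapiens),(Aedes_vulgaris,Melursus_viridis)),(Tsuga_fluviatilis,(Nyctereutes_occidentalis,Vulpes_giganteus))),(Shigella_niger,Papio_arenarius)),(Gasterosteus_viridis,Lynx_niger))).
That clade contains 13 terminal taxa: Aedes_vulgaris, Avena_elegans, Corvus_vulgaris, Culex_sapiens, Gasterosteus_viridis, Lynx_niger, Melursus_viridis, Nyctereutes_occidentalis, Panthera_robustus, Papio_arenarius, Shigella_niger, Tsuga_fluviatilis, Vulpes_giganteus.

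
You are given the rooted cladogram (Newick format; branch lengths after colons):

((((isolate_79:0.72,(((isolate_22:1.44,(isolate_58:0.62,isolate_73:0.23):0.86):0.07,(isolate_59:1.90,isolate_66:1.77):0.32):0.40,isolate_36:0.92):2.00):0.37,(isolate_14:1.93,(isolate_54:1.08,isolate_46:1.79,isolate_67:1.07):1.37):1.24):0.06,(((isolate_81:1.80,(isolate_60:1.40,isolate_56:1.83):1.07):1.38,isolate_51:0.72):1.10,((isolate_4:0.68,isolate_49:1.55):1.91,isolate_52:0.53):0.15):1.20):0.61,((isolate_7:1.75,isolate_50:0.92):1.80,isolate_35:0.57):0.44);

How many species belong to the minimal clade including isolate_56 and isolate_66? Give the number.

18

The MRCA of isolate_56 and isolate_66 is the node subtending (((isolate_79,(((isolate_22,(isolate_58,isolate_73)),(isolate_59,isolate_66)),isolate_36)),(isolate_14,(isolate_54,isolate_46,isolate_67))),(((isolate_81,(isolate_60,isolate_56)),isolate_51),((isolate_4,isolate_49),isolate_52))).
That clade contains 18 terminal taxa: isolate_14, isolate_22, isolate_36, isolate_4, isolate_46, isolate_49, isolate_51, isolate_52, isolate_54, isolate_56, isolate_58, isolate_59, isolate_60, isolate_66, isolate_67, isolate_73, isolate_79, isolate_81.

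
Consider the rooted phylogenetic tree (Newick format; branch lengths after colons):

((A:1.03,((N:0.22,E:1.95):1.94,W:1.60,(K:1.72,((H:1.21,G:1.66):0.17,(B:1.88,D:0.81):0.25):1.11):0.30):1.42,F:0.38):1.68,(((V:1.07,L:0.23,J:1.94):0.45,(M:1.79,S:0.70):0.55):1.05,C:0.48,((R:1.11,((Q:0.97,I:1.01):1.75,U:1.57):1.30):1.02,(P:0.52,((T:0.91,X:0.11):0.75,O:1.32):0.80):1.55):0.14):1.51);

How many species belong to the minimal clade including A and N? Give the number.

10

The MRCA of A and N is the node subtending (A,((N,E),W,(K,((H,G),(B,D)))),F).
That clade contains 10 terminal taxa: A, B, D, E, F, G, H, K, N, W.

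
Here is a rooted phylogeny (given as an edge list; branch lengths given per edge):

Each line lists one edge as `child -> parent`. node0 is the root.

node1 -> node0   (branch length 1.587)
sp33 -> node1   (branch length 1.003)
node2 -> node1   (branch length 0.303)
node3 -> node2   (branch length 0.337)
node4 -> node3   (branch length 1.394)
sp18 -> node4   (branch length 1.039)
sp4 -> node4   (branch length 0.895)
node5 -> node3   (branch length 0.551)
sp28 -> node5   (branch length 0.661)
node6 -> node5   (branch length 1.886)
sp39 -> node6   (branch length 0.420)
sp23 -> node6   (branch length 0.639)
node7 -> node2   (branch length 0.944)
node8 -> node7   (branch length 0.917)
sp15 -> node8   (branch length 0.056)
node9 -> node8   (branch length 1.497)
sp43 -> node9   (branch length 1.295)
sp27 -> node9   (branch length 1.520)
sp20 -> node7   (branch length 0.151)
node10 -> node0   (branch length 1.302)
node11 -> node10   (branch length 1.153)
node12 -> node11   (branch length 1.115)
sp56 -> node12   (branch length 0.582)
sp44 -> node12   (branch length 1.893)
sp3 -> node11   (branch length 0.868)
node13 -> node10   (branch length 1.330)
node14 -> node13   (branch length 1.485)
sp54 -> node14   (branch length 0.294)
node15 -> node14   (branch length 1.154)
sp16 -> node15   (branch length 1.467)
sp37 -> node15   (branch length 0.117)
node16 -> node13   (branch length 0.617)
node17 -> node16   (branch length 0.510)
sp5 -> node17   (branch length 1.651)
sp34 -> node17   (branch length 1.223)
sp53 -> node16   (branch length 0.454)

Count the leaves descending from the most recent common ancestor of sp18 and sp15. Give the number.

The MRCA of sp18 and sp15 is the node subtending (((sp18,sp4),(sp28,(sp39,sp23))),((sp15,(sp43,sp27)),sp20)).
That clade contains 9 terminal taxa: sp15, sp18, sp20, sp23, sp27, sp28, sp39, sp4, sp43.

9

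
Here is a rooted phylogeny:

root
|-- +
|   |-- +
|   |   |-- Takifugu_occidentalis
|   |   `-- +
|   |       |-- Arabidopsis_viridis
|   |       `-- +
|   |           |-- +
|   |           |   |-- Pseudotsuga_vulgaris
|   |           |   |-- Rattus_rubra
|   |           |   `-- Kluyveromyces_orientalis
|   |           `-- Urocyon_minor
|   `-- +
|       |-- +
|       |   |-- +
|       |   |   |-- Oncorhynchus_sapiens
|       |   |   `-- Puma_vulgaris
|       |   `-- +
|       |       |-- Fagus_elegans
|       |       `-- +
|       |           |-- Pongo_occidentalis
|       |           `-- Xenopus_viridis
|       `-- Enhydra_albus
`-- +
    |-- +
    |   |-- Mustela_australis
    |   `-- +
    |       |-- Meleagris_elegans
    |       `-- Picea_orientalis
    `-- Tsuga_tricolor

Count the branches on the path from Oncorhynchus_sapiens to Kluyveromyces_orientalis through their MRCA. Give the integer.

The MRCA of Oncorhynchus_sapiens and Kluyveromyces_orientalis is the node subtending ((Takifugu_occidentalis,(Arabidopsis_viridis,((Pseudotsuga_vulgaris,Rattus_rubra,Kluyveromyces_orientalis),Urocyon_minor))),(((Oncorhynchus_sapiens,Puma_vulgaris),(Fagus_elegans,(Pongo_occidentalis,Xenopus_viridis))),Enhydra_albus)).
From Oncorhynchus_sapiens up to that node: 4 branches. From Kluyveromyces_orientalis up to the same node: 5 branches. Total: 4 + 5 = 9.

9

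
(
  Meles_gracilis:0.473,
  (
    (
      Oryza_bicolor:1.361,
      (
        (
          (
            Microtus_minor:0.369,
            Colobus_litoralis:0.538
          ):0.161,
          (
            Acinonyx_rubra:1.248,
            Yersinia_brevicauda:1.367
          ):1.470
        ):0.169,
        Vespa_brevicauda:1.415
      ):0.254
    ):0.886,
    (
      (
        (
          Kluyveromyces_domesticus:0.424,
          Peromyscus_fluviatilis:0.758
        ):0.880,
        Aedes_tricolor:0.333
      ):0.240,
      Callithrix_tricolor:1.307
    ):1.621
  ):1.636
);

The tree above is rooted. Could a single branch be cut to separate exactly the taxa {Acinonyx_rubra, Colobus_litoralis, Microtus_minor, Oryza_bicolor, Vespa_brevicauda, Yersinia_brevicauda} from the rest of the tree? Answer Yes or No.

The most recent common ancestor of these taxa subtends (Oryza_bicolor,(((Microtus_minor,Colobus_litoralis),(Acinonyx_rubra,Yersinia_brevicauda)),Vespa_brevicauda)).
That clade has exactly 6 tips — every listed taxon and nothing else — so the group is monophyletic.

Yes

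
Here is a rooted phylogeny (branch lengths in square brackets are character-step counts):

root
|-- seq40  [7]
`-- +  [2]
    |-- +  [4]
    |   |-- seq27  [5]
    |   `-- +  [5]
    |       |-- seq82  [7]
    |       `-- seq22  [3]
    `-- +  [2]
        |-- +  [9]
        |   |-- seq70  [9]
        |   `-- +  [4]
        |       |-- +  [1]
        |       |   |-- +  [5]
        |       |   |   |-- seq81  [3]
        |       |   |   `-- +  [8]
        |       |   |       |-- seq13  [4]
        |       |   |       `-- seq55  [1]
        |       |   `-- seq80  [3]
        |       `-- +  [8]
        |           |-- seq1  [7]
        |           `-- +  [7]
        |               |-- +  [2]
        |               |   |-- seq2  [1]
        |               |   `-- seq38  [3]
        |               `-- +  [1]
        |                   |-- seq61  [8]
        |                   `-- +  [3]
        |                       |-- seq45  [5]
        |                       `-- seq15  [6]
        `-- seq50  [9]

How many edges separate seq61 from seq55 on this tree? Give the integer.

8

The MRCA of seq61 and seq55 is the node subtending (((seq81,(seq13,seq55)),seq80),(seq1,((seq2,seq38),(seq61,(seq45,seq15))))).
From seq61 up to that node: 4 branches. From seq55 up to the same node: 4 branches. Total: 4 + 4 = 8.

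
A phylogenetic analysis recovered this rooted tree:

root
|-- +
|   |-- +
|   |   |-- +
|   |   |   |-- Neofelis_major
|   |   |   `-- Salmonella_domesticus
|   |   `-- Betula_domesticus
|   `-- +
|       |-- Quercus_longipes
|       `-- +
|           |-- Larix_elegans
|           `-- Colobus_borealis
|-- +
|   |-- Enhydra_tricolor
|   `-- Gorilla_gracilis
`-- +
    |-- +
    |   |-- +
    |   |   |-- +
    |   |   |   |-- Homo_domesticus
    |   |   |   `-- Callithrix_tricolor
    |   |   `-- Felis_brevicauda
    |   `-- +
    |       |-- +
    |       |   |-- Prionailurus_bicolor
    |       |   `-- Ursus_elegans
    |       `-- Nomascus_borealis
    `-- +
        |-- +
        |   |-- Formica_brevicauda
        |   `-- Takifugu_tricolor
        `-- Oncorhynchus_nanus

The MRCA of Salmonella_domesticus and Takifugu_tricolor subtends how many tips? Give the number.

17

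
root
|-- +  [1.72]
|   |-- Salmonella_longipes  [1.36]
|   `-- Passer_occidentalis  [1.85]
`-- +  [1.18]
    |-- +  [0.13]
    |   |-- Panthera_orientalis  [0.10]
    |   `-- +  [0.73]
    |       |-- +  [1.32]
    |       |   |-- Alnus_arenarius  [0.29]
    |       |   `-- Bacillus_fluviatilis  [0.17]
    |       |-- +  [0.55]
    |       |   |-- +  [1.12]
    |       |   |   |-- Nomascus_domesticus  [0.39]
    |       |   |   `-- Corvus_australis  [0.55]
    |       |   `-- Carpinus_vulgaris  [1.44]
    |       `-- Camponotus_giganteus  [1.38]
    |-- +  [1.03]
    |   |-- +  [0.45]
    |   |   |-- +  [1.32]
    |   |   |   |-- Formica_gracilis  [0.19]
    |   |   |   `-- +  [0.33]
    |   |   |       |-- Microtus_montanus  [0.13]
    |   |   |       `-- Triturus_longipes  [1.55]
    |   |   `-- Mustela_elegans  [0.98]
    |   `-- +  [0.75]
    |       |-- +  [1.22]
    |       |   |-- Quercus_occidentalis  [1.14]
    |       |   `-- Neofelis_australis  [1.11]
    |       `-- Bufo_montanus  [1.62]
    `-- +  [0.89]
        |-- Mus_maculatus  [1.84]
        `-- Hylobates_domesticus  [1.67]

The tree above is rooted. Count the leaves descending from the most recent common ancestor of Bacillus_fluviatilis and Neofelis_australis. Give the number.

The MRCA of Bacillus_fluviatilis and Neofelis_australis is the node subtending ((Panthera_orientalis,((Alnus_arenarius,Bacillus_fluviatilis),((Nomascus_domesticus,Corvus_australis),Carpinus_vulgaris),Camponotus_giganteus)),(((Formica_gracilis,(Microtus_montanus,Triturus_longipes)),Mustela_elegans),((Quercus_occidentalis,Neofelis_australis),Bufo_montanus)),(Mus_maculatus,Hylobates_domesticus)).
That clade contains 16 terminal taxa: Alnus_arenarius, Bacillus_fluviatilis, Bufo_montanus, Camponotus_giganteus, Carpinus_vulgaris, Corvus_australis, Formica_gracilis, Hylobates_domesticus, Microtus_montanus, Mus_maculatus, Mustela_elegans, Neofelis_australis, Nomascus_domesticus, Panthera_orientalis, Quercus_occidentalis, Triturus_longipes.

16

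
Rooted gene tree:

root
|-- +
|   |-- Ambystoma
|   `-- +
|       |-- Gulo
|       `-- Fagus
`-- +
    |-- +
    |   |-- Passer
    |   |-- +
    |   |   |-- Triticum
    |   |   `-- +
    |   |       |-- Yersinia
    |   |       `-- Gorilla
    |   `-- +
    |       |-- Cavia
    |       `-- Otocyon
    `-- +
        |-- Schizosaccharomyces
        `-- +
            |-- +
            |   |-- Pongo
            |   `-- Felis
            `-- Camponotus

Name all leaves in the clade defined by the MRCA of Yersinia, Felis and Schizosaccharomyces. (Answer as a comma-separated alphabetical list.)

Tracing Yersinia: it sits inside (Yersinia,Gorilla).
Tracing Felis: it sits inside (Pongo,Felis).
Tracing Schizosaccharomyces: it sits inside (Schizosaccharomyces,((Pongo,Felis),Camponotus)).
The smallest clade enclosing all 3 is ((Passer,(Triticum,(Yersinia,Gorilla)),(Cavia,Otocyon)),(Schizosaccharomyces,((Pongo,Felis),Camponotus))); the answer is its 10 terminal taxa in alphabetical order.

Camponotus, Cavia, Felis, Gorilla, Otocyon, Passer, Pongo, Schizosaccharomyces, Triticum, Yersinia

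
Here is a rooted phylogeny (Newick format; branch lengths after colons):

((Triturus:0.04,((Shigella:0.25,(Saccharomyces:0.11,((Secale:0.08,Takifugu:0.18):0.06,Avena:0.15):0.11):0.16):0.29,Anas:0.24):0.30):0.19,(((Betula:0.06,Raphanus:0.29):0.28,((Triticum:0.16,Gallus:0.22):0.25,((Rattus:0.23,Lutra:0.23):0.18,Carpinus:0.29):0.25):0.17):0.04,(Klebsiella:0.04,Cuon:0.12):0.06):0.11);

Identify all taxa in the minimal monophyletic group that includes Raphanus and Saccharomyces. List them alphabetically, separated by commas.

Tracing Raphanus: it sits inside (Betula,Raphanus).
Tracing Saccharomyces: it sits inside (Saccharomyces,((Secale,Takifugu),Avena)).
The smallest clade enclosing both is the whole tree (their MRCA is the root), so the answer is all 16 tips in alphabetical order.

Anas, Avena, Betula, Carpinus, Cuon, Gallus, Klebsiella, Lutra, Raphanus, Rattus, Saccharomyces, Secale, Shigella, Takifugu, Triticum, Triturus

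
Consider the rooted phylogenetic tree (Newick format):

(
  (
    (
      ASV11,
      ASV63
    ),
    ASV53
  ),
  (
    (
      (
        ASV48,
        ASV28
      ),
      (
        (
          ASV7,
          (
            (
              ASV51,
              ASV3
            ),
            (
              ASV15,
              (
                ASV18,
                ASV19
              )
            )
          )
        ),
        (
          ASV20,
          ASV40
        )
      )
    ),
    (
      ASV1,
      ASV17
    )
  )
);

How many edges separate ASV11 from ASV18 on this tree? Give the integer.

11

The MRCA of ASV11 and ASV18 is the root of the tree.
From ASV11 up to that node: 3 branches. From ASV18 up to the same node: 8 branches. Total: 3 + 8 = 11.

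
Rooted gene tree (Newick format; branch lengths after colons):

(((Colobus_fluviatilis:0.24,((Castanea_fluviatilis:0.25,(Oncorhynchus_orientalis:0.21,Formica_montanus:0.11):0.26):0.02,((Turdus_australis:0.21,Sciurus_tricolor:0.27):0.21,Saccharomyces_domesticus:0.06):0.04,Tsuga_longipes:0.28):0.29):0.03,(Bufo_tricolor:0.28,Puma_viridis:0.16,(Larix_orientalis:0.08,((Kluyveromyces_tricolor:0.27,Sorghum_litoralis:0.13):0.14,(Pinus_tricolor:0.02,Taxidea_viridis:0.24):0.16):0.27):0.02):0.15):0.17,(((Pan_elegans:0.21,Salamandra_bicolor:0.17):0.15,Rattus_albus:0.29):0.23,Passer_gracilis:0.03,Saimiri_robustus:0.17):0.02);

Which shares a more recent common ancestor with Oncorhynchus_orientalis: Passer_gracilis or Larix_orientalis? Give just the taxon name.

Larix_orientalis

The MRCA of Oncorhynchus_orientalis and Larix_orientalis subtends ((Colobus_fluviatilis,((Castanea_fluviatilis,(Oncorhynchus_orientalis,Formica_montanus)),((Turdus_australis,Sciurus_tricolor),Saccharomyces_domesticus),Tsuga_longipes)),(Bufo_tricolor,Puma_viridis,(Larix_orientalis,((Kluyveromyces_tricolor,Sorghum_litoralis),(Pinus_tricolor,Taxidea_viridis))))) (15 taxa).
The MRCA of Oncorhynchus_orientalis and Passer_gracilis is the root, subtending the entire tree (20 taxa).
The first is nested inside the second, so Oncorhynchus_orientalis shares a more recent common ancestor with Larix_orientalis.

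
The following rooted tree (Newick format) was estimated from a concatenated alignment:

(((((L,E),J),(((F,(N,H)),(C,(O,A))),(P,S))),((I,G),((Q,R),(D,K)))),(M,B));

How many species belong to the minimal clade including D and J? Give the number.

17

The MRCA of D and J is the node subtending ((((L,E),J),(((F,(N,H)),(C,(O,A))),(P,S))),((I,G),((Q,R),(D,K)))).
That clade contains 17 terminal taxa: A, C, D, E, F, G, H, I, J, K, L, N, O, P, Q, R, S.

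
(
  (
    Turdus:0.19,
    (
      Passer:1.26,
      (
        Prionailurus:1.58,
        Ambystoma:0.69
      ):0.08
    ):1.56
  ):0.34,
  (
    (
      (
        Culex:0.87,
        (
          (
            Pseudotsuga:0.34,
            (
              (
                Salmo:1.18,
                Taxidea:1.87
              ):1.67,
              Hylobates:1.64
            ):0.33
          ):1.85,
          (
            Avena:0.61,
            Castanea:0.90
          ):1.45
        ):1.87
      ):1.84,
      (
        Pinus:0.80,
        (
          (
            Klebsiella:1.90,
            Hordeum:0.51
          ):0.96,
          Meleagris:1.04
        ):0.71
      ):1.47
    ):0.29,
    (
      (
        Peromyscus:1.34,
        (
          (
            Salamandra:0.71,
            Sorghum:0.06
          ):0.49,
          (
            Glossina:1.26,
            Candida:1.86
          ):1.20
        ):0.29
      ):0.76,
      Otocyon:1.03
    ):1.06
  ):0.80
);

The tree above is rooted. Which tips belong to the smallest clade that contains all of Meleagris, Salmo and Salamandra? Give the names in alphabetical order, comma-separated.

Tracing Meleagris: it sits inside ((Klebsiella,Hordeum),Meleagris).
Tracing Salmo: it sits inside (Salmo,Taxidea).
Tracing Salamandra: it sits inside (Salamandra,Sorghum).
The smallest clade enclosing all 3 is (((Culex,((Pseudotsuga,((Salmo,Taxidea),Hylobates)),(Avena,Castanea))),(Pinus,((Klebsiella,Hordeum),Meleagris))),((Peromyscus,((Salamandra,Sorghum),(Glossina,Candida))),Otocyon)); the answer is its 17 terminal taxa in alphabetical order.

Avena, Candida, Castanea, Culex, Glossina, Hordeum, Hylobates, Klebsiella, Meleagris, Otocyon, Peromyscus, Pinus, Pseudotsuga, Salamandra, Salmo, Sorghum, Taxidea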